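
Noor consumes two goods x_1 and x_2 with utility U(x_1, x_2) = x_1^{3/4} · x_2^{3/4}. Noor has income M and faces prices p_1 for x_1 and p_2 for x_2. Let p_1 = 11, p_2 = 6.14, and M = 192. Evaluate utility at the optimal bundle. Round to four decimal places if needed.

The MRS is x_2/x_1. Set MRS = p_1/p_2.
Rearranging, p_2·x_2 = p_1·x_1. Substituting into the budget gives p_1·x_1·(1 + 1) = M.
Demand: x_1*(p_1,p_2,M) = 0.5·M/p_1 and x_2* = 0.5·M/p_2.
At p_1=11, p_2=6.14, M=192: x_1* = 0.5·192/11 = 8.7273, x_2* = 15.6352.
Utility at the optimum: U(8.7273, 15.6352) = 39.9242.

V = 39.9242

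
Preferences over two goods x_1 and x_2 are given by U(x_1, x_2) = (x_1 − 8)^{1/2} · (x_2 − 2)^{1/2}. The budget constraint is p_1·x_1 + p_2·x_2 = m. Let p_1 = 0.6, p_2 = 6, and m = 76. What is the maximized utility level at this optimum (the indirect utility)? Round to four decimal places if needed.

V = 15.6006

Let x_1' = x_1−8, x_2' = x_2−2. MRS = x_2'/x_1' = p_1/p_2.
After buying the subsistence bundle (8, 2), a share 0.5 of the remaining income goes to x_1: x_1* = 8 + 0.5·(m − 8p_1 − 2p_2)/p_1.
Discretionary income = 76 − 8·0.6 − 2·6 = 59.2; x_1* = 8 + 0.5·59.2/0.6 = 57.3333; x_2* = 2 + 0.5·59.2/6 = 6.9333.
Utility at the optimum: U(57.3333, 6.9333) = 15.6006.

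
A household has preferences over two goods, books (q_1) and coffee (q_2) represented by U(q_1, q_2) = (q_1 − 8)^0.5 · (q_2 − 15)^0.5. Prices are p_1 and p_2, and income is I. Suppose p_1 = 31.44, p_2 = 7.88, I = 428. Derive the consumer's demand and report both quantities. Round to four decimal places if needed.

q_1* = 8.9268, q_2* = 18.698

This is Cobb-Douglas in (q_1−8, q_2−15): tangency gives 0.5·p_2·(q_2−15) = 0.5·p_1·(q_1−8).
Substituting into the budget: q_1* = 8 + 0.5·(I − 8·p_1 − 15·p_2)/p_1, and q_2* = 15 + 0.5·(…)/p_2.
Discretionary income = 428 − 8·31.44 − 15·7.88 = 58.28; q_1* = 8 + 0.5·58.28/31.44 = 8.9268; q_2* = 15 + 0.5·58.28/7.88 = 18.698.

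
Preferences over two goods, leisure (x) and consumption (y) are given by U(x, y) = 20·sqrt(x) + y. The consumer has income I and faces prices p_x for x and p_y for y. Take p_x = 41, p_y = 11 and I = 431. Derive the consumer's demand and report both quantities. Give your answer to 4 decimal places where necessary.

x* = 7.1981, y* = 12.3525

Utility is quasi-linear in y; the FOC for x is 10/√x = p_x/p_y.
Solve: √x = 10·p_y/p_x, so x*(p_x,p_y) = (10·p_y/p_x)², and y* = (I − p_x·x*)/p_y.
Plugging in: x* = (10·11/41)² = 7.1981, y* = 12.3525.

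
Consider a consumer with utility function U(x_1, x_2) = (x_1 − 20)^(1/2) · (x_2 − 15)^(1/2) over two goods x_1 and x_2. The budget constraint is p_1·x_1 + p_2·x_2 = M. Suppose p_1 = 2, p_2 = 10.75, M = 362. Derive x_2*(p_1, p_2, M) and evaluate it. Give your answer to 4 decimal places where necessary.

Let x_1' = x_1−20, x_2' = x_2−15. MRS = x_2'/x_1' = p_1/p_2.
After buying the subsistence bundle (20, 15), a share 0.5 of the remaining income goes to x_1: x_1* = 20 + 0.5·(M − 20p_1 − 15p_2)/p_1.
Discretionary income = 362 − 20·2 − 15·10.75 = 160.75; x_2* = 15 + 0.5·160.75/10.75 = 22.4767.

x_2* = 22.4767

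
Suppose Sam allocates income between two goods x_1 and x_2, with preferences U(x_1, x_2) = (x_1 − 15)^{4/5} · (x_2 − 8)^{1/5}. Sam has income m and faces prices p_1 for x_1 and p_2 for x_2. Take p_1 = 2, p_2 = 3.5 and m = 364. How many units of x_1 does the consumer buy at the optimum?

This is Cobb-Douglas in (x_1−15, x_2−8): tangency gives 0.8·p_2·(x_2−8) = 0.2·p_1·(x_1−15).
After buying the subsistence bundle (15, 8), a share 0.8 of the remaining income goes to x_1: x_1* = 15 + 0.8·(m − 15p_1 − 8p_2)/p_1.
Discretionary income = 364 − 15·2 − 8·3.5 = 306; x_1* = 15 + 0.8·306/2 = 137.4.

x_1* = 137.4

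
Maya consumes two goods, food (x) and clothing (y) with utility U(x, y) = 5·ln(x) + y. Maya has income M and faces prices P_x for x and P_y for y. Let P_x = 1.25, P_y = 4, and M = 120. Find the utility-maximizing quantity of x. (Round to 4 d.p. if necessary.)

x* = 16

Set MRS = P_x/P_y: (5/x)/1 = P_x/P_y.
So x*(P_x,P_y) = 5·P_y/P_x, independent of income; and y* = (M − 5·P_y)/P_y.
At the given prices: x* = 5·4/1.25 = 16.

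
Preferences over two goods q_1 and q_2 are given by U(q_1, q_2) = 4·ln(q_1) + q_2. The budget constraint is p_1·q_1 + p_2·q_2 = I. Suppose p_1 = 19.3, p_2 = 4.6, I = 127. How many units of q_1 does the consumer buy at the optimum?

MU_q_1 = 4/q_1, MU_q_2 = 1. Tangency: 4/q_1 = p_1/p_2.
So q_1*(p_1,p_2) = 4·p_2/p_1, independent of income; and q_2* = (I − 4·p_2)/p_2.
At the given prices: q_1* = 4·4.6/19.3 = 0.9534.

q_1* = 0.9534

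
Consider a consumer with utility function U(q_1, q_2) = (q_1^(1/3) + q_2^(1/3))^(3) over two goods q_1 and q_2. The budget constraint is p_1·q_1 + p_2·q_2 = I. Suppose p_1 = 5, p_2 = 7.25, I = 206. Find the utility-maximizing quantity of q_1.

MRS = MU_q_1/MU_q_2 = (q_2/q_1)^(2/3). Set equal to p_1/p_2.
Solve for the ratio: q_2/q_1 = [p_1/p_2]^(1.5).
With the ratio pinned down, the budget gives q_1* = I/(p_1 + p_2·(q_2/q_1)) and q_2* = (q_2/q_1)·q_1*.
Numerically q_2/q_1 = 0.572727, so q_1* = 206/(5 + 7.25·0.572727) = 22.5081.

q_1* = 22.5081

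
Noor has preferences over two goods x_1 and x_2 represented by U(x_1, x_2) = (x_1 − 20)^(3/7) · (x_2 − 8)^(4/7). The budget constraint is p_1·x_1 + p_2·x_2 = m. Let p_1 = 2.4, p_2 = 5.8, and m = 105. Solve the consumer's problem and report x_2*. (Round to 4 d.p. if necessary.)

Let x_1' = x_1−20, x_2' = x_2−8. MRS = (3/4)·x_2'/x_1' = p_1/p_2.
After buying the subsistence bundle (20, 8), a share 3/7 of the remaining income goes to x_1: x_1* = 20 + 3/7·(m − 20p_1 − 8p_2)/p_1.
Discretionary income = 105 − 20·2.4 − 8·5.8 = 10.6; x_2* = 8 + 4/7·10.6/5.8 = 9.0443.

x_2* = 9.0443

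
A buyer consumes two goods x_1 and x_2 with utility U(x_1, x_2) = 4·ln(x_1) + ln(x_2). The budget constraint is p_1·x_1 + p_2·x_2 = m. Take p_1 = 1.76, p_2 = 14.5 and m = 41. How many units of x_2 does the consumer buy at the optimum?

The MRS is 4·x_2/x_1. Set MRS = p_1/p_2.
Rearranging, p_2·x_2 = (1/4)·p_1·x_1. Substituting into the budget gives p_1·x_1·(1 + (1/4)) = m.
Demand: x_1*(p_1,p_2,m) = 0.8·m/p_1 and x_2* = 0.2·m/p_2.
At p_1=1.76, p_2=14.5, m=41: x_2* = 0.2·41/14.5 = 0.5655.

x_2* = 0.5655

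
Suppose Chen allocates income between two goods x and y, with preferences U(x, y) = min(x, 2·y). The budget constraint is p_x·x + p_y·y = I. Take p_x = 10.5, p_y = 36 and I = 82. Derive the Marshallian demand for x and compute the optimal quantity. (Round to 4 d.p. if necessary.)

Leontief preferences: the optimum is at the kink where x/2 = y/1, i.e. y = (1/2)·x.
Budget: p_x·x + p_y·(1/2)·x = I, so (2·p_x + p_y)·x = 2·I.
Demand: x*(p_x,p_y,I) = 2·I/(2·p_x + p_y), y* = I/(2·p_x + p_y).
Here 2·10.5 + 36 = 57, giving x* = 2.8772.

x* = 2.8772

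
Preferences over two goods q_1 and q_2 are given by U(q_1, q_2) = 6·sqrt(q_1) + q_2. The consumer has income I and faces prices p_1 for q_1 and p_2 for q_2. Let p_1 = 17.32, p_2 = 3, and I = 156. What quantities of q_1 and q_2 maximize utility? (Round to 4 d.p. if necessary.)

Plugging in: q_1* = (3·3/17.32)² = 0.27, q_2* = 50.4411.

q_1* = 0.27, q_2* = 50.4411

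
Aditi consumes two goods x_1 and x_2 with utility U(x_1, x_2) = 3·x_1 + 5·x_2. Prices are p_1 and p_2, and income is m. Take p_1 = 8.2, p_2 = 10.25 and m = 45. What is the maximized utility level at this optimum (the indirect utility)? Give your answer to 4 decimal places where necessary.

V = 21.9512

Perfect substitutes: compare marginal utility per dollar. 3/p_1 vs 5/p_2 → 0.3659 vs 0.4878.
x_2 gives more utility per dollar, so spend all income on x_2: x_2* = m/p_2, x_1* = 0.
Numerically: x_1* = 0, x_2* = 4.3902.
Utility at the optimum: U(0, 4.3902) = 21.9512.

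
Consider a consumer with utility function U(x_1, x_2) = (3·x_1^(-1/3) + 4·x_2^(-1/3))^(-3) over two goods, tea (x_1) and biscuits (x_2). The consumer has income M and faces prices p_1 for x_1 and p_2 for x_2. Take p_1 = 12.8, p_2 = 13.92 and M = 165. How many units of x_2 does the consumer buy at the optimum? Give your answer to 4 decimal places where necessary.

MRS = MU_x_1/MU_x_2 = (3/4)·(x_2/x_1)^(4/3). Set equal to p_1/p_2.
Hence x_2/x_1 = ((4/3)·p_1/p_2)^(1/(4/3)), i.e. raised to the 0.75 power.
With the ratio pinned down, the budget gives x_1* = M/(p_1 + p_2·(x_2/x_1)) and x_2* = (x_2/x_1)·x_1*.
Numerically x_2/x_1 = 1.165151, so x_1* = 165/(12.8 + 13.92·1.165151) = 5.6859 and x_2* = 1.165151·5.6859 = 6.625.

x_2* = 6.625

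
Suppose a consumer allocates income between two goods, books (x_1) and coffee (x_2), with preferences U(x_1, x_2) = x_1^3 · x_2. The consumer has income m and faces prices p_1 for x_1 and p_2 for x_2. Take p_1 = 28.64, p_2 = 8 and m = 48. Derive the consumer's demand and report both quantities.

The MRS is 3·x_2/x_1. Set MRS = p_1/p_2.
Rearranging, p_2·x_2 = (1/3)·p_1·x_1. Substituting into the budget gives p_1·x_1·(1 + (1/3)) = m.
Demand: x_1*(p_1,p_2,m) = 0.75·m/p_1 and x_2* = 0.25·m/p_2.
At p_1=28.64, p_2=8, m=48: x_1* = 0.75·48/28.64 = 1.257, x_2* = 1.5.

x_1* = 1.257, x_2* = 1.5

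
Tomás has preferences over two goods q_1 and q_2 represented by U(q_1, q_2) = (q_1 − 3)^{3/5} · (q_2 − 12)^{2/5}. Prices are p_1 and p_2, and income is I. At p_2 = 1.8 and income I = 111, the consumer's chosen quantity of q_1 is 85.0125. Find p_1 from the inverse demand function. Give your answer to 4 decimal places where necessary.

p_1 = 0.64

MRS = (3/2)·(q_2−12)/(q_1−3). Tangency with p_1/p_2 gives q_2−12 = (2/3)·(p_1/p_2)·(q_1−3).
Substituting into the budget: q_1* = 3 + 0.6·(I − 3·p_1 − 12·p_2)/p_1, and q_2* = 12 + 0.4·(…)/p_2.
Set q_1* = 85.0125 in the demand function and solve for p_1: p_1 = 0.64.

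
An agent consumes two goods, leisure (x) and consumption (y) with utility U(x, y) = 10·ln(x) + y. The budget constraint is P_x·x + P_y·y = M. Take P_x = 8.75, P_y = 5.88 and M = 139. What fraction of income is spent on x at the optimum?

Set MRS = P_x/P_y: (10/x)/1 = P_x/P_y.
So x*(P_x,P_y) = 10·P_y/P_x, independent of income; and y* = (M − 10·P_y)/P_y.
At the given prices: x* = 10·5.88/8.75 = 6.72, and y* = 13.6395.
Expenditure on x: 8.75·6.72 = 58.8; share = 0.423.

share on x = 0.423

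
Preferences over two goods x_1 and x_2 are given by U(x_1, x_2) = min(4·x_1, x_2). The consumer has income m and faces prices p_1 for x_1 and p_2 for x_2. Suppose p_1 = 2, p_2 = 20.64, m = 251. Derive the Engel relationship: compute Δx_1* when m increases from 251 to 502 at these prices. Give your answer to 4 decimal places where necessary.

With perfect complements, no substitution: consume in ratio x_1:x_2 = 1:4.
Budget: p_1·x_1 + p_2·4·x_1 = m, so (p_1 + 4·p_2)·x_1 = m.
Demand: x_1*(p_1,p_2,m) = m/(p_1 + 4·p_2), x_2* = 4·m/(p_1 + 4·p_2).
Here 2 + 4·20.64 = 84.56, giving x_1* = 2.9683.
At m' = 502: x_1* = 5.9366. Change: 5.9366 − 2.9683 = 2.9683.

Δx_1* = 2.9683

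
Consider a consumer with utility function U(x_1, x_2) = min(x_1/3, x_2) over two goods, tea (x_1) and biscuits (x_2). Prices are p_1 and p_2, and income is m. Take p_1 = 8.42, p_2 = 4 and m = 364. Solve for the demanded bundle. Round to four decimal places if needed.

With perfect complements, no substitution: consume in ratio x_1:x_2 = 3:1.
Budget: p_1·x_1 + p_2·(1/3)·x_1 = m, so (3·p_1 + p_2)·x_1 = 3·m.
Demand: x_1*(p_1,p_2,m) = 3·m/(3·p_1 + p_2), x_2* = m/(3·p_1 + p_2).
Here 3·8.42 + 4 = 29.26, giving x_1* = 37.3206 and x_2* = 12.4402.

x_1* = 37.3206, x_2* = 12.4402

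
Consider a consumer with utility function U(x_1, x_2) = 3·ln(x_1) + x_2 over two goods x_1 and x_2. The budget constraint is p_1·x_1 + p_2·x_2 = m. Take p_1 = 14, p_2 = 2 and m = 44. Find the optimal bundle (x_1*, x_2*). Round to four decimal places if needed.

MU_x_1 = 3/x_1, MU_x_2 = 1. Tangency: 3/x_1 = p_1/p_2.
So x_1*(p_1,p_2) = 3·p_2/p_1, independent of income; and x_2* = (m − 3·p_2)/p_2.
At the given prices: x_1* = 3·2/14 = 0.4286, and x_2* = 19.

x_1* = 0.4286, x_2* = 19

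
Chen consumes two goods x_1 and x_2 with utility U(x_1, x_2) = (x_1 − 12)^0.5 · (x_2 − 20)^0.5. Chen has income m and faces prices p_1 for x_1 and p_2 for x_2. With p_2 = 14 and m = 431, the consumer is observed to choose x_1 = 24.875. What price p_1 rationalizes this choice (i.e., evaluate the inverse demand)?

This is Cobb-Douglas in (x_1−12, x_2−20): tangency gives 0.5·p_2·(x_2−20) = 0.5·p_1·(x_1−12).
After buying the subsistence bundle (12, 20), a share 0.5 of the remaining income goes to x_1: x_1* = 12 + 0.5·(m − 12p_1 − 20p_2)/p_1.
Set x_1* = 24.875 in the demand function and solve for p_1: p_1 = 4.

p_1 = 4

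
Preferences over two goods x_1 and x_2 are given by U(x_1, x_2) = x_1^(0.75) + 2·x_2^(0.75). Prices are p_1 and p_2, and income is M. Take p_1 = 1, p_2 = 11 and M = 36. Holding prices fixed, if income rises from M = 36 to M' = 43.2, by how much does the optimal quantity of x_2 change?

MU_x_1 ∝ x_1^(-0.25), MU_x_2 ∝ 2·x_2^(-0.25), so MRS = (1/2)·(x_2/x_1)^(0.25) = p_1/p_2.
Solve for the ratio: x_2/x_1 = [2·p_1/p_2]^(4).
With the ratio pinned down, the budget gives x_1* = M/(p_1 + p_2·(x_2/x_1)) and x_2* = (x_2/x_1)·x_1*.
Numerically x_2/x_1 = 0.001093, so x_1* = 36/(1 + 11·0.001093) = 35.5724 and x_2* = 0.001093·35.5724 = 0.0389.
At M' = 43.2: x_2* = 0.0466. Change: 0.0466 − 0.0389 = 0.0078.

Δx_2* = 0.0078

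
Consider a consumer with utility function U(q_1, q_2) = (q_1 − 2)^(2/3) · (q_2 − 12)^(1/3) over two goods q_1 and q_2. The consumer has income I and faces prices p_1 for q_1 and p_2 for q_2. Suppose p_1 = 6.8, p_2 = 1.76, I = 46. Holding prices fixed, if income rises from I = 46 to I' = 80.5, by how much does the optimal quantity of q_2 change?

Δq_2* = 6.5341

Let q_1' = q_1−2, q_2' = q_2−12. MRS = 2·q_2'/q_1' = p_1/p_2.
Substituting into the budget: q_1* = 2 + 2/3·(I − 2·p_1 − 12·p_2)/p_1, and q_2* = 12 + 1/3·(…)/p_2.
Discretionary income = 46 − 2·6.8 − 12·1.76 = 11.28; q_2* = 12 + 1/3·11.28/1.76 = 14.1364.
At I' = 80.5: q_2* = 20.6705. Change: 20.6705 − 14.1364 = 6.5341.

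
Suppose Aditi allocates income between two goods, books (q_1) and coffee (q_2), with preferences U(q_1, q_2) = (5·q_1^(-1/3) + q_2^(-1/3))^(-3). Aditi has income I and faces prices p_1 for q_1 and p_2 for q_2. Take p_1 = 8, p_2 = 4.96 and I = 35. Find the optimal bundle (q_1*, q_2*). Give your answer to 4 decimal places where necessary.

From the CES first-order condition, 5·(q_2/q_1)^(4/3) = p_1/p_2.
Solve for the ratio: q_2/q_1 = [(1/5)·p_1/p_2]^(0.75).
With the ratio pinned down, the budget gives q_1* = I/(p_1 + p_2·(q_2/q_1)) and q_2* = (q_2/q_1)·q_1*.
Numerically q_2/q_1 = 0.428034, so q_1* = 35/(8 + 4.96·0.428034) = 3.4575 and q_2* = 0.428034·3.4575 = 1.4799.

q_1* = 3.4575, q_2* = 1.4799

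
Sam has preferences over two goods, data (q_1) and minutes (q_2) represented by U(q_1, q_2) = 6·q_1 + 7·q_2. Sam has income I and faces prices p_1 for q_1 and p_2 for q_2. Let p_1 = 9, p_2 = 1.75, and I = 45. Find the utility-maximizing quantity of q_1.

q_1* = 0

Perfect substitutes: compare marginal utility per dollar. 6/p_1 vs 7/p_2 → 0.6667 vs 4.
q_2 gives more utility per dollar, so spend all income on q_2: q_2* = I/p_2, q_1* = 0.
Numerically: q_1* = 0, q_2* = 25.7143.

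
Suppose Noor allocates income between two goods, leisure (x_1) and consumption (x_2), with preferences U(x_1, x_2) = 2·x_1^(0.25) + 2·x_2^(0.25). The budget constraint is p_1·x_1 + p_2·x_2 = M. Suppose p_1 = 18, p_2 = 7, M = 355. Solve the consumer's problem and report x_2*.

MU_x_1 ∝ 2·x_1^(-0.75), MU_x_2 ∝ 2·x_2^(-0.75), so MRS = (x_2/x_1)^(0.75) = p_1/p_2.
Hence x_2/x_1 = (p_1/p_2)^(1/(0.75)), i.e. raised to the 4/3 power.
With the ratio pinned down, the budget gives x_1* = M/(p_1 + p_2·(x_2/x_1)) and x_2* = (x_2/x_1)·x_1*.
Numerically x_2/x_1 = 3.522892, so x_1* = 355/(18 + 7·3.522892) = 8.3216 and x_2* = 3.522892·8.3216 = 29.316.

x_2* = 29.316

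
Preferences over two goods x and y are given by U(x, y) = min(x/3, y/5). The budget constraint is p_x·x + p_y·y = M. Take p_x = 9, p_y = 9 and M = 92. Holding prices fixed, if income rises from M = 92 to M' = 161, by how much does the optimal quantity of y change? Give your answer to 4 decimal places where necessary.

Δy* = 4.7917

Leontief preferences: the optimum is at the kink where x/3 = y/5, i.e. y = (5/3)·x.
Budget: p_x·x + p_y·(5/3)·x = M, so (3·p_x + 5·p_y)·x = 3·M.
Demand: x*(p_x,p_y,M) = 3·M/(3·p_x + 5·p_y), y* = 5·M/(3·p_x + 5·p_y).
Here 3·9 + 5·9 = 72, giving y* = 6.3889.
At M' = 161: y* = 11.1806. Change: 11.1806 − 6.3889 = 4.7917.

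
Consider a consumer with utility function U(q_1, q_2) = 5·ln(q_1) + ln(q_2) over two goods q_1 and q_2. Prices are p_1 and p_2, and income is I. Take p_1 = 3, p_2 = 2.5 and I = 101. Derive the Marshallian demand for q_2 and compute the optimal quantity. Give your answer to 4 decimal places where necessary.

Demand: q_1*(p_1,p_2,I) = 5/6·I/p_1 and q_2* = 1/6·I/p_2.
At p_1=3, p_2=2.5, I=101: q_2* = 1/6·101/2.5 = 6.7333.

q_2* = 6.7333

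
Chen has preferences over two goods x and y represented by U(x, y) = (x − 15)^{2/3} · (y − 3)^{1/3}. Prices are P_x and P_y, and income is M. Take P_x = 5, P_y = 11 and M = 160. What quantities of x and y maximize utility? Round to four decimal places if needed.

Let x' = x−15, y' = y−3. MRS = 2·y'/x' = P_x/P_y.
After buying the subsistence bundle (15, 3), a share 2/3 of the remaining income goes to x: x* = 15 + 2/3·(M − 15P_x − 3P_y)/P_x.
Discretionary income = 160 − 15·5 − 3·11 = 52; x* = 15 + 2/3·52/5 = 21.9333; y* = 3 + 1/3·52/11 = 4.5758.

x* = 21.9333, y* = 4.5758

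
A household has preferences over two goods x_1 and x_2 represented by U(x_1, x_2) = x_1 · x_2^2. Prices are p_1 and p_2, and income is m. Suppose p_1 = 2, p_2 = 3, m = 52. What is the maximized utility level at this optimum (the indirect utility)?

The MRS is (1/2)·x_2/x_1. Set MRS = p_1/p_2.
So p_2·x_2 = 2·p_1·x_1; combined with the budget, a share 1/3 of income goes to x_1.
Demand: x_1*(p_1,p_2,m) = 1/3·m/p_1 and x_2* = 2/3·m/p_2.
At p_1=2, p_2=3, m=52: x_1* = 1/3·52/2 = 8.6667, x_2* = 11.5556.
Utility at the optimum: U(8.6667, 11.5556) = 1157.2675.

V = 1157.2675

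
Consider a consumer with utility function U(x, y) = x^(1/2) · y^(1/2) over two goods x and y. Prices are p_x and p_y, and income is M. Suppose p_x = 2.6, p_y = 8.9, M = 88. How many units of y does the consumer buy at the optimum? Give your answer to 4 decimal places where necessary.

The MRS is y/x. Set MRS = p_x/p_y.
Rearranging, p_y·y = p_x·x. Substituting into the budget gives p_x·x·(1 + 1) = M.
Demand: x*(p_x,p_y,M) = 0.5·M/p_x and y* = 0.5·M/p_y.
At p_x=2.6, p_y=8.9, M=88: y* = 0.5·88/8.9 = 4.9438.

y* = 4.9438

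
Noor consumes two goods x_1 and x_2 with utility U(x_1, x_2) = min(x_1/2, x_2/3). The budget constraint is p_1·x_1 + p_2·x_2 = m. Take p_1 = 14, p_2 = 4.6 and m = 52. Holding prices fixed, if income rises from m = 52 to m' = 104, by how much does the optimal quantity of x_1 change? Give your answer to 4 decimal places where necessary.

Δx_1* = 2.488

Demand: x_1*(p_1,p_2,m) = 2·m/(2·p_1 + 3·p_2), x_2* = 3·m/(2·p_1 + 3·p_2).
Here 2·14 + 3·4.6 = 41.8, giving x_1* = 2.488.
At m' = 104: x_1* = 4.9761. Change: 4.9761 − 2.488 = 2.488.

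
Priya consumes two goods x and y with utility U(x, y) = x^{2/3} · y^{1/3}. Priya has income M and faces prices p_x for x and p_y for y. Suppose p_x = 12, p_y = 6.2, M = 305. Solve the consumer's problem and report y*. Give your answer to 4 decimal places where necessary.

y* = 16.3978

The MRS is 2·y/x. Set MRS = p_x/p_y.
Rearranging, p_y·y = (1/2)·p_x·x. Substituting into the budget gives p_x·x·(1 + (1/2)) = M.
Demand: x*(p_x,p_y,M) = 2/3·M/p_x and y* = 1/3·M/p_y.
At p_x=12, p_y=6.2, M=305: y* = 1/3·305/6.2 = 16.3978.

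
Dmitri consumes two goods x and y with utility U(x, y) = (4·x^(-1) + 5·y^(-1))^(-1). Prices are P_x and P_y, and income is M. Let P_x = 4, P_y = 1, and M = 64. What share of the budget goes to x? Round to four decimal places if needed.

share on x = 0.6414

MRS = MU_x/MU_y = (4/5)·(y/x)^(2). Set equal to P_x/P_y.
Hence y/x = ((5/4)·P_x/P_y)^(1/(2)), i.e. raised to the 0.5 power.
With the ratio pinned down, the budget gives x* = M/(P_x + P_y·(y/x)) and y* = (y/x)·x*.
Numerically y/x = 2.236068, so x* = 64/(4 + 1·2.236068) = 10.2629 and y* = 2.236068·10.2629 = 22.9485.
Expenditure on x: 4·10.2629 = 41.0515; share = 0.6414.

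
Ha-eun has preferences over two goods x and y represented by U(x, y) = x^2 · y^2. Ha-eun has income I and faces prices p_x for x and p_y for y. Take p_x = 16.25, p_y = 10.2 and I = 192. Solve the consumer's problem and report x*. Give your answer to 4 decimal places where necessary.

MU_x/MU_y = (2·y)/(2·x); tangency sets this equal to p_x/p_y.
So 2·p_y·y = 2·p_x·x; combined with the budget, a share 0.5 of income goes to x.
Demand: x*(p_x,p_y,I) = 0.5·I/p_x and y* = 0.5·I/p_y.
At p_x=16.25, p_y=10.2, I=192: x* = 0.5·192/16.25 = 5.9077.

x* = 5.9077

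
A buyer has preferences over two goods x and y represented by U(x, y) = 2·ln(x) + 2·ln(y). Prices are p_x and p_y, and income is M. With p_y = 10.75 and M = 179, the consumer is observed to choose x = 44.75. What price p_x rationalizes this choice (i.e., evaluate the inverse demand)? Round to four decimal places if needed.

The MRS is y/x. Set MRS = p_x/p_y.
So 2·p_y·y = 2·p_x·x; combined with the budget, a share 0.5 of income goes to x.
Demand: x*(p_x,p_y,M) = 0.5·M/p_x and y* = 0.5·M/p_y.
Set x* = 44.75 in the demand function and solve for p_x: p_x = 2.

p_x = 2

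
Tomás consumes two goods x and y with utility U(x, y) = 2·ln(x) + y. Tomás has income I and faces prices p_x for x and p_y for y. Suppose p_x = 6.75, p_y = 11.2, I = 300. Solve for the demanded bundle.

x* = 3.3185, y* = 24.7857

MU_x = 2/x, MU_y = 1. Tangency: 2/x = p_x/p_y.
So x*(p_x,p_y) = 2·p_y/p_x, independent of income; and y* = (I − 2·p_y)/p_y.
At the given prices: x* = 2·11.2/6.75 = 3.3185, and y* = 24.7857.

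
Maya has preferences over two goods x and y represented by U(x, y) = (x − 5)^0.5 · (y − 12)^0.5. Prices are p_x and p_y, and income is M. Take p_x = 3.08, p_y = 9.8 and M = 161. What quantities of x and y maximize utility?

MRS = (y−12)/(x−5). Tangency with p_x/p_y gives y−12 = (p_x/p_y)·(x−5).
Substituting into the budget: x* = 5 + 0.5·(M − 5·p_x − 12·p_y)/p_x, and y* = 12 + 0.5·(…)/p_y.
Discretionary income = 161 − 5·3.08 − 12·9.8 = 28; x* = 5 + 0.5·28/3.08 = 9.5455; y* = 12 + 0.5·28/9.8 = 13.4286.

x* = 9.5455, y* = 13.4286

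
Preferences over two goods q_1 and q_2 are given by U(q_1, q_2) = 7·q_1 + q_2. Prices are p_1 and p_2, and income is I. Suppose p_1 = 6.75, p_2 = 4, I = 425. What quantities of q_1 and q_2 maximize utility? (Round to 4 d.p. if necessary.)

Perfect substitutes: compare marginal utility per dollar. 7/p_1 vs 1/p_2 → 1.037 vs 0.25.
q_1 gives more utility per dollar, so spend all income on q_1: q_1* = I/p_1, q_2* = 0.
Numerically: q_1* = 62.963, q_2* = 0.

q_1* = 62.963, q_2* = 0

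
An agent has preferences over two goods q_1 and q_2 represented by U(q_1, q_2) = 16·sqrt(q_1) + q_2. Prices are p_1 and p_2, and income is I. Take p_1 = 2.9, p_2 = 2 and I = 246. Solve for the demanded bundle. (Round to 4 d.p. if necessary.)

q_1* = 30.44, q_2* = 78.8621

Set MRS = p_1/p_2: 8·q_1^(−1/2) = p_1/p_2.
Solve: √q_1 = 8·p_2/p_1, so q_1*(p_1,p_2) = (8·p_2/p_1)², and q_2* = (I − p_1·q_1*)/p_2.
Plugging in: q_1* = (8·2/2.9)² = 30.44, q_2* = 78.8621.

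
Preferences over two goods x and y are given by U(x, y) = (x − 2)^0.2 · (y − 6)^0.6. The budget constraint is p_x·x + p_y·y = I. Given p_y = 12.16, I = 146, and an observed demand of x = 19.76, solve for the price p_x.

This is Cobb-Douglas in (x−2, y−6): tangency gives 0.2·p_y·(y−6) = 0.6·p_x·(x−2).
After buying the subsistence bundle (2, 6), a share 0.25 of the remaining income goes to x: x* = 2 + 0.25·(I − 2p_x − 6p_y)/p_x.
Set x* = 19.76 in the demand function and solve for p_x: p_x = 1.

p_x = 1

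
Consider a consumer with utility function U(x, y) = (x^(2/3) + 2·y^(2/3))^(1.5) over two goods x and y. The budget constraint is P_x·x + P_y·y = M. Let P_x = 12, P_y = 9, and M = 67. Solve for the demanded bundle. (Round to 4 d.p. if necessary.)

With the ratio pinned down, the budget gives x* = M/(P_x + P_y·(y/x)) and y* = (y/x)·x*.
Numerically y/x = 18.962963, so x* = 67/(12 + 9·18.962963) = 0.3668 and y* = 18.962963·0.3668 = 6.9554.

x* = 0.3668, y* = 6.9554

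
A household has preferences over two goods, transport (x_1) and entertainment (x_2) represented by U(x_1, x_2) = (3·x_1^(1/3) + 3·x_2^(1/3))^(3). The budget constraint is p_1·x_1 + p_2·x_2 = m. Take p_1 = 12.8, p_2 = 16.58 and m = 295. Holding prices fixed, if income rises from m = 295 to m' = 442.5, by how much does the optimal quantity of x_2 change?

MRS = MU_x_1/MU_x_2 = (x_2/x_1)^(2/3). Set equal to p_1/p_2.
Hence x_2/x_1 = (p_1/p_2)^(1/(2/3)), i.e. raised to the 1.5 power.
With the ratio pinned down, the budget gives x_1* = m/(p_1 + p_2·(x_2/x_1)) and x_2* = (x_2/x_1)·x_1*.
Numerically x_2/x_1 = 0.678326, so x_1* = 295/(12.8 + 16.58·0.678326) = 12.2678 and x_2* = 0.678326·12.2678 = 8.3216.
At m' = 442.5: x_2* = 12.4824. Change: 12.4824 − 8.3216 = 4.1608.

Δx_2* = 4.1608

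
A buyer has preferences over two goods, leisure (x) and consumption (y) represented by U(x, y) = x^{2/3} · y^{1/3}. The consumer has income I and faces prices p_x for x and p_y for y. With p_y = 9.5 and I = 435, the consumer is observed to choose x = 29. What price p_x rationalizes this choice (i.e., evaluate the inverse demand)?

p_x = 10

The MRS is 2·y/x. Set MRS = p_x/p_y.
Rearranging, p_y·y = (1/2)·p_x·x. Substituting into the budget gives p_x·x·(1 + (1/2)) = I.
Demand: x*(p_x,p_y,I) = 2/3·I/p_x and y* = 1/3·I/p_y.
Set x* = 29 in the demand function and solve for p_x: p_x = 10.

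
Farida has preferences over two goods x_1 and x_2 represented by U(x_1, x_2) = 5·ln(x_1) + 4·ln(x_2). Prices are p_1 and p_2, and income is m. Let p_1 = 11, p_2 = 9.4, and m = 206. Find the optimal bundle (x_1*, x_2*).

x_1* = 10.404, x_2* = 9.74

Demand: x_1*(p_1,p_2,m) = 5/9·m/p_1 and x_2* = 4/9·m/p_2.
At p_1=11, p_2=9.4, m=206: x_1* = 5/9·206/11 = 10.404, x_2* = 9.74.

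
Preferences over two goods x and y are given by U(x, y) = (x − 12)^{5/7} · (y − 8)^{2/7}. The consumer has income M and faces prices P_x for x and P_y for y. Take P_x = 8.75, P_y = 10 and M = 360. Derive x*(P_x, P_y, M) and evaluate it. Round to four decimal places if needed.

x* = 26.2857

Let x' = x−12, y' = y−8. MRS = (5/2)·y'/x' = P_x/P_y.
After buying the subsistence bundle (12, 8), a share 5/7 of the remaining income goes to x: x* = 12 + 5/7·(M − 12P_x − 8P_y)/P_x.
Discretionary income = 360 − 12·8.75 − 8·10 = 175; x* = 12 + 5/7·175/8.75 = 26.2857.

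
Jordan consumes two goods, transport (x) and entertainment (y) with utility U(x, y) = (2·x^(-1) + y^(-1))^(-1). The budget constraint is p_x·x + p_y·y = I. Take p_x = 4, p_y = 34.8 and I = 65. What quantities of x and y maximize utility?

MRS = MU_x/MU_y = 2·(y/x)^(2). Set equal to p_x/p_y.
Hence y/x = ((1/2)·p_x/p_y)^(1/(2)), i.e. raised to the 0.5 power.
With the ratio pinned down, the budget gives x* = I/(p_x + p_y·(y/x)) and y* = (y/x)·x*.
Numerically y/x = 0.239732, so x* = 65/(4 + 34.8·0.239732) = 5.2663 and y* = 0.239732·5.2663 = 1.2625.

x* = 5.2663, y* = 1.2625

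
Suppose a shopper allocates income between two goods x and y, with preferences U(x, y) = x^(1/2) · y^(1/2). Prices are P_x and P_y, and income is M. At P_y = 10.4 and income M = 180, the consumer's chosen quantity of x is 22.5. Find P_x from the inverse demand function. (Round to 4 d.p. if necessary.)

P_x = 4

The MRS is y/x. Set MRS = P_x/P_y.
Rearranging, P_y·y = P_x·x. Substituting into the budget gives P_x·x·(1 + 1) = M.
Demand: x*(P_x,P_y,M) = 0.5·M/P_x and y* = 0.5·M/P_y.
Set x* = 22.5 in the demand function and solve for P_x: P_x = 4.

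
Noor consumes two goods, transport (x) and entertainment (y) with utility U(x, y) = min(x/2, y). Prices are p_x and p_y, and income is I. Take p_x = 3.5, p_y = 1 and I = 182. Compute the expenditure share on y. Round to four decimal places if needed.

Leontief preferences: the optimum is at the kink where x/2 = y/1, i.e. y = (1/2)·x.
Budget: p_x·x + p_y·(1/2)·x = I, so (2·p_x + p_y)·x = 2·I.
Demand: x*(p_x,p_y,I) = 2·I/(2·p_x + p_y), y* = I/(2·p_x + p_y).
Here 2·3.5 + 1 = 8, giving x* = 45.5 and y* = 22.75.
Expenditure on y: 1·22.75 = 22.75; share = 0.125.

share on y = 0.125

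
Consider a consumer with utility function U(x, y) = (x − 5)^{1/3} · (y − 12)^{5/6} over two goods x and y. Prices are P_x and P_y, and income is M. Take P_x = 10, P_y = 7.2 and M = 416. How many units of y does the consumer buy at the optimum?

This is Cobb-Douglas in (x−5, y−12): tangency gives 1/3·P_y·(y−12) = 5/6·P_x·(x−5).
After buying the subsistence bundle (5, 12), a share 2/7 of the remaining income goes to x: x* = 5 + 2/7·(M − 5P_x − 12P_y)/P_x.
Discretionary income = 416 − 5·10 − 12·7.2 = 279.6; y* = 12 + 5/7·279.6/7.2 = 39.7381.

y* = 39.7381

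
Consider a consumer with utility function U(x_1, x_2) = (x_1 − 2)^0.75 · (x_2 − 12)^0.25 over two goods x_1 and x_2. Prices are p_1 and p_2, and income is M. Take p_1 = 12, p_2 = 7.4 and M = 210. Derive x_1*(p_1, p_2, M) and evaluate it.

MRS = 3·(x_2−12)/(x_1−2). Tangency with p_1/p_2 gives x_2−12 = (1/3)·(p_1/p_2)·(x_1−2).
Substituting into the budget: x_1* = 2 + 0.75·(M − 2·p_1 − 12·p_2)/p_1, and x_2* = 12 + 0.25·(…)/p_2.
Discretionary income = 210 − 2·12 − 12·7.4 = 97.2; x_1* = 2 + 0.75·97.2/12 = 8.075.

x_1* = 8.075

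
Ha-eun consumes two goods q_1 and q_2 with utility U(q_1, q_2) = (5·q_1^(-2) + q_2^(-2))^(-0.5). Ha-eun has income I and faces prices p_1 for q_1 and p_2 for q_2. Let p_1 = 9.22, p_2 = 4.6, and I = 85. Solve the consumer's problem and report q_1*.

MU_q_1 ∝ 5·q_1^(-3), MU_q_2 ∝ q_2^(-3), so MRS = 5·(q_2/q_1)^(3) = p_1/p_2.
Solve for the ratio: q_2/q_1 = [(1/5)·p_1/p_2]^(1/3).
Substitute q_2 = (q_2/q_1)·q_1 into the budget: q_1* = I/(p_1 + p_2·(q_2/q_1)).
Numerically q_2/q_1 = 0.73734, so q_1* = 85/(9.22 + 4.6·0.73734) = 6.7397.

q_1* = 6.7397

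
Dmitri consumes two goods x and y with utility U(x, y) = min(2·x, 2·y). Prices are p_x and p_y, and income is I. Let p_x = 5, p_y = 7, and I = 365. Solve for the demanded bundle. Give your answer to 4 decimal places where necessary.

With perfect complements, no substitution: consume in ratio x:y = 2:2.
Budget: p_x·x + p_y·x = I, so (2·p_x + 2·p_y)·x = 2·I.
Demand: x*(p_x,p_y,I) = 2·I/(2·p_x + 2·p_y), y* = 2·I/(2·p_x + 2·p_y).
Here 2·5 + 2·7 = 24, giving x* = 30.4167 and y* = 30.4167.

x* = 30.4167, y* = 30.4167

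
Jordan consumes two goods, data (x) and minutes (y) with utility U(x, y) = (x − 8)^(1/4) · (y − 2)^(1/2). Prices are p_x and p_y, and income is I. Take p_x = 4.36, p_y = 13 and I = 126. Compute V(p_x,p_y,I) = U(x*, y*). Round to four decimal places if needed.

V = 2.7297

This is Cobb-Douglas in (x−8, y−2): tangency gives 0.25·p_y·(y−2) = 0.5·p_x·(x−8).
Substituting into the budget: x* = 8 + 1/3·(I − 8·p_x − 2·p_y)/p_x, and y* = 2 + 2/3·(…)/p_y.
Discretionary income = 126 − 8·4.36 − 2·13 = 65.12; x* = 8 + 1/3·65.12/4.36 = 12.9786; y* = 2 + 2/3·65.12/13 = 5.3395.
Utility at the optimum: U(12.9786, 5.3395) = 2.7297.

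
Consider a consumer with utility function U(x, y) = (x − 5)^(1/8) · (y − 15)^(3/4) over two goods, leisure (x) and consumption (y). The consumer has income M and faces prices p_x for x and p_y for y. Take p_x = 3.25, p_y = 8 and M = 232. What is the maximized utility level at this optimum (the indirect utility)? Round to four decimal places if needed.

Substituting into the budget: x* = 5 + 1/7·(M − 5·p_x − 15·p_y)/p_x, and y* = 15 + 6/7·(…)/p_y.
Discretionary income = 232 − 5·3.25 − 15·8 = 95.75; x* = 5 + 1/7·95.75/3.25 = 9.2088; y* = 15 + 6/7·95.75/8 = 25.2589.
Utility at the optimum: U(9.2088, 25.2589) = 6.8603.

V = 6.8603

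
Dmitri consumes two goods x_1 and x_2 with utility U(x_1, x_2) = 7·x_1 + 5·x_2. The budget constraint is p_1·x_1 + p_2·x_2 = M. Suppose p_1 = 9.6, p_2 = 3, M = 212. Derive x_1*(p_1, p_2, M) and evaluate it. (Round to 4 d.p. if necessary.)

x_1* = 0

Linear utility — the consumer picks whichever good has higher MU/price: 7/9.6 = 0.7292 vs 5/3 = 1.6667.
x_2 gives more utility per dollar, so spend all income on x_2: x_2* = M/p_2, x_1* = 0.
Numerically: x_1* = 0, x_2* = 70.6667.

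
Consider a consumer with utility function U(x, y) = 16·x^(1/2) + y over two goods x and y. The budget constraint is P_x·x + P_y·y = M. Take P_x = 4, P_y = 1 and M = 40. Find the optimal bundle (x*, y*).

x* = 4, y* = 24

Utility is quasi-linear in y; the FOC for x is 8/√x = P_x/P_y.
Thus x* = (8·P_y/P_x)² — independent of M — with the rest of income spent on y.
Plugging in: x* = (8·1/4)² = 4, y* = 24.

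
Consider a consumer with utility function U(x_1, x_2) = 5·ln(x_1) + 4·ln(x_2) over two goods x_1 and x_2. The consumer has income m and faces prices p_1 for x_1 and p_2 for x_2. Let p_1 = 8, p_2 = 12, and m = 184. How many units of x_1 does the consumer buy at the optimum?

The MRS is (5/4)·x_2/x_1. Set MRS = p_1/p_2.
Rearranging, p_2·x_2 = (4/5)·p_1·x_1. Substituting into the budget gives p_1·x_1·(1 + (4/5)) = m.
Demand: x_1*(p_1,p_2,m) = 5/9·m/p_1 and x_2* = 4/9·m/p_2.
At p_1=8, p_2=12, m=184: x_1* = 5/9·184/8 = 12.7778.

x_1* = 12.7778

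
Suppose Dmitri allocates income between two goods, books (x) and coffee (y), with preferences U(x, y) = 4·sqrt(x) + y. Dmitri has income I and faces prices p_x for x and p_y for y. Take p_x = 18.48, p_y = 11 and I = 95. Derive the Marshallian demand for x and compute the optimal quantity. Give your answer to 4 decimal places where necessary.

x* = 1.4172

Set MRS = p_x/p_y: 2·x^(−1/2) = p_x/p_y.
Solve: √x = 2·p_y/p_x, so x*(p_x,p_y) = (2·p_y/p_x)², and y* = (I − p_x·x*)/p_y.
Plugging in: x* = (2·11/18.48)² = 1.4172.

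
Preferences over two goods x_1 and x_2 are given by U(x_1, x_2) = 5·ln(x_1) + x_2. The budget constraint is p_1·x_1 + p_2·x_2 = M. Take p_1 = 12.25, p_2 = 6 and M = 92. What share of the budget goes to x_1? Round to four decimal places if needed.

At the given prices: x_1* = 5·6/12.25 = 2.449, and x_2* = 10.3333.
Expenditure on x_1: 12.25·2.449 = 30; share = 0.3261.

share on x_1 = 0.3261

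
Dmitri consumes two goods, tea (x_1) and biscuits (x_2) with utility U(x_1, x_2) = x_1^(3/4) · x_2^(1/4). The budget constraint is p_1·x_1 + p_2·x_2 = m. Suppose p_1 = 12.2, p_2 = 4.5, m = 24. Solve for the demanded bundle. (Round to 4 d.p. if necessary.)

x_1* = 1.4754, x_2* = 1.3333

The MRS is 3·x_2/x_1. Set MRS = p_1/p_2.
So 0.75·p_2·x_2 = 0.25·p_1·x_1; combined with the budget, a share 0.75 of income goes to x_1.
Demand: x_1*(p_1,p_2,m) = 0.75·m/p_1 and x_2* = 0.25·m/p_2.
At p_1=12.2, p_2=4.5, m=24: x_1* = 0.75·24/12.2 = 1.4754, x_2* = 1.3333.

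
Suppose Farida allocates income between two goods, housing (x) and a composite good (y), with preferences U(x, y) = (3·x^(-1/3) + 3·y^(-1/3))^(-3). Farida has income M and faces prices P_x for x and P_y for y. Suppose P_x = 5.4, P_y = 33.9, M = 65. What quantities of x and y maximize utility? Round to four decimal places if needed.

x* = 4.6603, y* = 1.1751

From the CES first-order condition, (y/x)^(4/3) = P_x/P_y.
Solve for the ratio: y/x = [P_x/P_y]^(0.75).
Substitute y = (y/x)·x into the budget: x* = M/(P_x + P_y·(y/x)).
Numerically y/x = 0.252142, so x* = 65/(5.4 + 33.9·0.252142) = 4.6603 and y* = 0.252142·4.6603 = 1.1751.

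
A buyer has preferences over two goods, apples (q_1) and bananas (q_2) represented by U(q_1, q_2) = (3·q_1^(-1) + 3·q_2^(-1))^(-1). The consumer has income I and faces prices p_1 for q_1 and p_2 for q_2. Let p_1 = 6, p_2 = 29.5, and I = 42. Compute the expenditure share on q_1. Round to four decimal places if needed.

Substitute q_2 = (q_2/q_1)·q_1 into the budget: q_1* = I/(p_1 + p_2·(q_2/q_1)).
Numerically q_2/q_1 = 0.450988, so q_1* = 42/(6 + 29.5·0.450988) = 2.1757 and q_2* = 0.450988·2.1757 = 0.9812.
Expenditure on q_1: 6·2.1757 = 13.0542; share = 0.3108.

share on q_1 = 0.3108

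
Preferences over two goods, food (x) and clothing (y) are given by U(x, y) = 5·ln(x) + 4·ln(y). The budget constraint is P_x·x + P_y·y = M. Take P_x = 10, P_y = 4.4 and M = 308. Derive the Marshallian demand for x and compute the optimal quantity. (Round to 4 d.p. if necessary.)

MU_x/MU_y = (5·y)/(4·x); tangency sets this equal to P_x/P_y.
So 5·P_y·y = 4·P_x·x; combined with the budget, a share 5/9 of income goes to x.
Demand: x*(P_x,P_y,M) = 5/9·M/P_x and y* = 4/9·M/P_y.
At P_x=10, P_y=4.4, M=308: x* = 5/9·308/10 = 17.1111.

x* = 17.1111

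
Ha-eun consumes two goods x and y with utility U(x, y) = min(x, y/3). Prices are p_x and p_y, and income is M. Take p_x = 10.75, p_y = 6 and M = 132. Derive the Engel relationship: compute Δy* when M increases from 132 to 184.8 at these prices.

Δy* = 5.5096

With perfect complements, no substitution: consume in ratio x:y = 1:3.
Budget: p_x·x + p_y·3·x = M, so (p_x + 3·p_y)·x = M.
Demand: x*(p_x,p_y,M) = M/(p_x + 3·p_y), y* = 3·M/(p_x + 3·p_y).
Here 10.75 + 3·6 = 28.75, giving y* = 13.7739.
At M' = 184.8: y* = 19.2835. Change: 19.2835 − 13.7739 = 5.5096.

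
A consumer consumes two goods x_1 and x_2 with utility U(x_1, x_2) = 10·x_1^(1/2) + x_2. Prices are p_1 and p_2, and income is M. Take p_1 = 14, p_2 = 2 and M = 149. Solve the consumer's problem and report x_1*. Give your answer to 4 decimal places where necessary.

x_1* = 0.5102

Set MRS = p_1/p_2: 5·x_1^(−1/2) = p_1/p_2.
Thus x_1* = (5·p_2/p_1)² — independent of M — with the rest of income spent on x_2.
Plugging in: x_1* = (5·2/14)² = 0.5102.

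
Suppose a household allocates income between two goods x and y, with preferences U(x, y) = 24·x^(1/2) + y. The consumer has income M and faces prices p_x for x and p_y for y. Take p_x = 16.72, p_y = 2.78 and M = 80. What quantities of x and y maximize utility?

Solve: √x = 12·p_y/p_x, so x*(p_x,p_y) = (12·p_y/p_x)², and y* = (M − p_x·x*)/p_y.
Plugging in: x* = (12·2.78/16.72)² = 3.9809, y* = 4.8344.

x* = 3.9809, y* = 4.8344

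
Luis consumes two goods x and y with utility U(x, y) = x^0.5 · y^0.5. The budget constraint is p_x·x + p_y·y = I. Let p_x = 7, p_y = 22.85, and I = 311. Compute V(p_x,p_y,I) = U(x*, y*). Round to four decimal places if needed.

MU_x/MU_y = (0.5·y)/(0.5·x); tangency sets this equal to p_x/p_y.
Rearranging, p_y·y = p_x·x. Substituting into the budget gives p_x·x·(1 + 1) = I.
Demand: x*(p_x,p_y,I) = 0.5·I/p_x and y* = 0.5·I/p_y.
At p_x=7, p_y=22.85, I=311: x* = 0.5·311/7 = 22.2143, y* = 6.8053.
Utility at the optimum: U(22.2143, 6.8053) = 12.2953.

V = 12.2953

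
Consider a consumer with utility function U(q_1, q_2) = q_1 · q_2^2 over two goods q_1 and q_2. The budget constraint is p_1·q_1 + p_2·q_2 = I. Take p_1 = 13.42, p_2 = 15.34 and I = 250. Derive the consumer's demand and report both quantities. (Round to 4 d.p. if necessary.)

At p_1=13.42, p_2=15.34, I=250: q_1* = 1/3·250/13.42 = 6.2096, q_2* = 10.8648.

q_1* = 6.2096, q_2* = 10.8648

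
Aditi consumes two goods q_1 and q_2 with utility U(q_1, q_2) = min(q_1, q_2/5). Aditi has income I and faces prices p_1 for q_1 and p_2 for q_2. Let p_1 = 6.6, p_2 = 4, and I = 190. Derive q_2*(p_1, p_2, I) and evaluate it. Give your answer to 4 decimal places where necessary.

Here 6.6 + 5·4 = 26.6, giving q_2* = 35.7143.

q_2* = 35.7143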